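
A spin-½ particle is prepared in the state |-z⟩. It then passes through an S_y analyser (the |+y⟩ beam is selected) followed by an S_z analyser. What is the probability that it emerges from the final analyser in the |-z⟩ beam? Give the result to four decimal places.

First analyser (S_y): from |-z⟩, P(|+y⟩) = 1/2.
After stage 1 the state is |+y⟩; P(|-z⟩) = |⟨-z|+y⟩|² = 1/2.
Joint probability = 1/2 × 1/2 = 0.2500.

0.2500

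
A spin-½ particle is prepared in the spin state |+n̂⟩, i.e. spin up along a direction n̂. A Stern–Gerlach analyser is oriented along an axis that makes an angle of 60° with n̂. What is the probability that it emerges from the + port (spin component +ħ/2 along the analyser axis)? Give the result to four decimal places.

For spin-½, the probability of finding spin-up along an axis at angle θ to the initial spin direction is cos²(θ/2); spin-down is sin²(θ/2).
θ = 60°, so P = cos²(30°) ≈ 0.7500.

0.7500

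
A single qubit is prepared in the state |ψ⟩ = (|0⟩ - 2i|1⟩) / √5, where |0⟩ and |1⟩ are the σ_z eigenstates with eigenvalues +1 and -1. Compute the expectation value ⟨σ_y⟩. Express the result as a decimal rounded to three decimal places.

-0.800

⟨σ_y⟩ = 2 Im(a* b)/(|a|²+|b|²) with a = 1, b = -2i.
a* b = -2i, so ⟨σ_y⟩ = -4/5.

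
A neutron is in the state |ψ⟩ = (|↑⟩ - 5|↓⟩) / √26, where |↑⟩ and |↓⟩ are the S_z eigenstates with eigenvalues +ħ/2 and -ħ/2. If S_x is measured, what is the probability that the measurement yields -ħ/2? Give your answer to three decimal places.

0.692

|-x⟩ = (|↑⟩ - |↓⟩)/√2, so ⟨-x|ψ⟩ = (6) / (√2·√26).
P = |6|² / 52 = 36/52.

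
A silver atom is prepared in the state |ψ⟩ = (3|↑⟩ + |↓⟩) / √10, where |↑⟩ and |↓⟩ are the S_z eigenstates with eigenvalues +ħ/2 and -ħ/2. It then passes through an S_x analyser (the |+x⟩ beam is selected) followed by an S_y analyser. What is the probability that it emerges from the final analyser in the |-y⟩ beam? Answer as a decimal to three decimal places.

0.400

First analyser (S_x): P(|+x⟩) = |⟨+x|ψ⟩|² = 16/20.
After stage 1 the state is |+x⟩; P(|-y⟩) = |⟨-y|+x⟩|² = 1/2.
Joint probability = 16/20 × 1/2 = 0.400.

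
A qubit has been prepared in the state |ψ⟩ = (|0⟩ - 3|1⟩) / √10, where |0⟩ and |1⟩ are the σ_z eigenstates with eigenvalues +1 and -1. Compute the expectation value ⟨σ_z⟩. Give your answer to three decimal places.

-0.800

⟨σ_z⟩ = |a|² - |b|² divided by |a|²+|b|², with a, b the |0⟩, |1⟩ amplitudes.
= (1 - 9)/10 = -8/10.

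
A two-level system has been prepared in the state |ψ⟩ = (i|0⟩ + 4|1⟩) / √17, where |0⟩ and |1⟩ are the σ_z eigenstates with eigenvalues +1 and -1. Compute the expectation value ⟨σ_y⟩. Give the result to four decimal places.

-0.4706

⟨σ_y⟩ = 2 Im(a* b)/(|a|²+|b|²) with a = i, b = 4.
a* b = -4i, so ⟨σ_y⟩ = -8/17.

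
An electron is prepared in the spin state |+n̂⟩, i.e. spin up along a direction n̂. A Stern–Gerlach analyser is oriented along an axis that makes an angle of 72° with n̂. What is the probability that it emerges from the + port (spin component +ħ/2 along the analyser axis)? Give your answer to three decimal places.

0.655

For spin-½, the probability of finding spin-up along an axis at angle θ to the initial spin direction is cos²(θ/2); spin-down is sin²(θ/2).
θ = 72°, so P = cos²(36°) ≈ 0.655.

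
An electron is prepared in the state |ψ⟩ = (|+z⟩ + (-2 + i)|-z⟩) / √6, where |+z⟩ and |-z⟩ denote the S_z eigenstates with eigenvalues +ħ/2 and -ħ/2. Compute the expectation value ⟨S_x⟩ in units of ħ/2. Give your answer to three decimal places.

-0.667

⟨σ_x⟩ = 2 Re(a* b)/(|a|²+|b|²) with a = 1, b = (-2 + i).
a* b = (-2 + i), so ⟨σ_x⟩ = -4/6.
⟨S_x⟩ = (ħ/2)·⟨σ_x⟩.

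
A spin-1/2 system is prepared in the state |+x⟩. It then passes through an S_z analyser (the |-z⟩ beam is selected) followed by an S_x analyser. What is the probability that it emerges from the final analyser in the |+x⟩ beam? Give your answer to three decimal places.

First analyser (S_z): from |+x⟩, P(|-z⟩) = 1/2.
After stage 1 the state is |-z⟩; P(|+x⟩) = |⟨+x|-z⟩|² = 1/2.
Joint probability = 1/2 × 1/2 = 0.250.

0.250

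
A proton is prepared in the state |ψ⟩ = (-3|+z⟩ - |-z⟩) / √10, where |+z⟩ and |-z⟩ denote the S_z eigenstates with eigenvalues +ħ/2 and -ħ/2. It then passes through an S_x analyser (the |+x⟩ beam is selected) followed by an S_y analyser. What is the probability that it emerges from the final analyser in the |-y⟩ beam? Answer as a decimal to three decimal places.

0.400

First analyser (S_x): P(|+x⟩) = |⟨+x|ψ⟩|² = 16/20.
After stage 1 the state is |+x⟩; P(|-y⟩) = |⟨-y|+x⟩|² = 1/2.
Joint probability = 16/20 × 1/2 = 0.400.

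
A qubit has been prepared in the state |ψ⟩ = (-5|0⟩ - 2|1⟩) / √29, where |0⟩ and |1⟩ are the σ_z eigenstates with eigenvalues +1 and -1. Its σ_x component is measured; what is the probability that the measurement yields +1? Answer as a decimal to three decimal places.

|+x⟩ = (|0⟩ + |1⟩)/√2, so ⟨+x|ψ⟩ = (-7) / (√2·√29).
P = |-7|² / 58 = 49/58.

0.845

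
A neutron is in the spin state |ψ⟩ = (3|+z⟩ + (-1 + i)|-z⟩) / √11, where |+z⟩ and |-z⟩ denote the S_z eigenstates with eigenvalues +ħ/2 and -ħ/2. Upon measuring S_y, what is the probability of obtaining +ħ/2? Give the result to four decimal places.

|+y⟩ = (|+z⟩ + i|-z⟩)/√2, so ⟨+y|ψ⟩ = (4 + i) / (√2·√11).
P = |4 + i|² / 22 = 17/22.

0.7727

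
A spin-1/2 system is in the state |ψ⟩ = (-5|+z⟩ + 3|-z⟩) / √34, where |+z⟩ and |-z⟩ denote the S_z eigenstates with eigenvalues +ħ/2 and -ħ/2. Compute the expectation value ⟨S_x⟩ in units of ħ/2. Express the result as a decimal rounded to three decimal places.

⟨σ_x⟩ = 2 Re(a* b)/(|a|²+|b|²) with a = -5, b = 3.
a* b = -15, so ⟨σ_x⟩ = -30/34.
⟨S_x⟩ = (ħ/2)·⟨σ_x⟩.

-0.882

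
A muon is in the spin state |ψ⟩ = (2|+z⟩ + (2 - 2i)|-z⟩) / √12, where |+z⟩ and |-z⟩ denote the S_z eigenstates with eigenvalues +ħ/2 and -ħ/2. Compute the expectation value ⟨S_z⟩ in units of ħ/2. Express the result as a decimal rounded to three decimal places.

-0.333

⟨σ_z⟩ = |a|² - |b|² divided by |a|²+|b|², with a, b the |+z⟩, |-z⟩ amplitudes.
= (4 - 8)/12 = -4/12.
⟨S_z⟩ = (ħ/2)·⟨σ_z⟩.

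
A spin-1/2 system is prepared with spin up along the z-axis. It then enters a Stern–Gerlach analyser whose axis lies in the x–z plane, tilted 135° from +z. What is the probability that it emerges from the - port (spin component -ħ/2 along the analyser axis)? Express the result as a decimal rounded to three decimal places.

For spin-½, the probability of finding spin-up along an axis at angle θ to the initial spin direction is cos²(θ/2); spin-down is sin²(θ/2).
θ = 135°, so P = sin²(67.5°) ≈ 0.854.

0.854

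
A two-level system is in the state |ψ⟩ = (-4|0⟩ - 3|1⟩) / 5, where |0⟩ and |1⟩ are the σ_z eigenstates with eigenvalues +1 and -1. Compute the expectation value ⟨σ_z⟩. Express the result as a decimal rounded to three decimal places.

⟨σ_z⟩ = |a|² - |b|² divided by |a|²+|b|², with a, b the |0⟩, |1⟩ amplitudes.
= (16 - 9)/25 = 7/25.

0.280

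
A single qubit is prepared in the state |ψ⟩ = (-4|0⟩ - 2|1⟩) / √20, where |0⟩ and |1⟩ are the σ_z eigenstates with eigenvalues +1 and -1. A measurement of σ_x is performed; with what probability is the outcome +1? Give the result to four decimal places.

|+x⟩ = (|0⟩ + |1⟩)/√2, so ⟨+x|ψ⟩ = (-6) / (√2·√20).
P = |-6|² / 40 = 36/40.

0.9000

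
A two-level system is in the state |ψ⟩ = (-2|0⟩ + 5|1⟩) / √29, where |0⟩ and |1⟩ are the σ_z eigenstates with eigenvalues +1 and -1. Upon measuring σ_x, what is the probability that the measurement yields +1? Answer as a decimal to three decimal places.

0.155

|+x⟩ = (|0⟩ + |1⟩)/√2, so ⟨+x|ψ⟩ = (3) / (√2·√29).
P = |3|² / 58 = 9/58.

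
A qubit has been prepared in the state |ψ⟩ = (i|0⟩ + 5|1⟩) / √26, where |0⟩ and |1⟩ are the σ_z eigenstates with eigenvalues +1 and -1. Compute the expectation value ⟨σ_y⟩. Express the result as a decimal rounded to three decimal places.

⟨σ_y⟩ = 2 Im(a* b)/(|a|²+|b|²) with a = i, b = 5.
a* b = -5i, so ⟨σ_y⟩ = -10/26.

-0.385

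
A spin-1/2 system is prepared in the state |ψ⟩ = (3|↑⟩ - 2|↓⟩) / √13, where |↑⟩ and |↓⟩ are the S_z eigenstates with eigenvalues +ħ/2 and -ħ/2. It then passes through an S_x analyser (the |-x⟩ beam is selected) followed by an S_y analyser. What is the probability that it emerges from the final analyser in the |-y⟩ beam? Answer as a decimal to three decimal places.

0.481

First analyser (S_x): P(|-x⟩) = |⟨-x|ψ⟩|² = 25/26.
After stage 1 the state is |-x⟩; P(|-y⟩) = |⟨-y|-x⟩|² = 1/2.
Joint probability = 25/26 × 1/2 = 0.481.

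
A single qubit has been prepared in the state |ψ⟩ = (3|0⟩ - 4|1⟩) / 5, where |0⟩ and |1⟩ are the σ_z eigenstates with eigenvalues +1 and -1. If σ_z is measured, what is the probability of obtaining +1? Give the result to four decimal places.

0.3600

The +1 outcome corresponds to |0⟩. Its amplitude in |ψ⟩ is 3/5.
P = |3|² / 25 = 9/25.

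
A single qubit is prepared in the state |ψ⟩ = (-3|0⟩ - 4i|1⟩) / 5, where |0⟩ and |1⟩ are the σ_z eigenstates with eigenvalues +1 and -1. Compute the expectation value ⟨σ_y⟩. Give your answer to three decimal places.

⟨σ_y⟩ = 2 Im(a* b)/(|a|²+|b|²) with a = -3, b = -4i.
a* b = 12i, so ⟨σ_y⟩ = 24/25.

0.960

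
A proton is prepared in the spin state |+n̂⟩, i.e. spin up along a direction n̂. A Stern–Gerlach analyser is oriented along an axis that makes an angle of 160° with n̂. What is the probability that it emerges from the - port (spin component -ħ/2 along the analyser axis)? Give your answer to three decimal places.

For spin-½, the probability of finding spin-up along an axis at angle θ to the initial spin direction is cos²(θ/2); spin-down is sin²(θ/2).
θ = 160°, so P = sin²(80°) ≈ 0.970.

0.970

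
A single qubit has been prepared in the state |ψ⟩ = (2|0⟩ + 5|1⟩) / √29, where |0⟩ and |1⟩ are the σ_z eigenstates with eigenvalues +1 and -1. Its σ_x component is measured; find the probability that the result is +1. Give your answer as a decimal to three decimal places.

0.845

|+x⟩ = (|0⟩ + |1⟩)/√2, so ⟨+x|ψ⟩ = (7) / (√2·√29).
P = |7|² / 58 = 49/58.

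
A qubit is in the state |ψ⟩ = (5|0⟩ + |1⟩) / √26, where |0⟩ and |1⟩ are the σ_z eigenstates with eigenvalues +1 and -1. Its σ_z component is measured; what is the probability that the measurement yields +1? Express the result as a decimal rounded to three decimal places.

0.962

The +1 outcome corresponds to |0⟩. Its amplitude in |ψ⟩ is 5/√26.
P = |5|² / 26 = 25/26.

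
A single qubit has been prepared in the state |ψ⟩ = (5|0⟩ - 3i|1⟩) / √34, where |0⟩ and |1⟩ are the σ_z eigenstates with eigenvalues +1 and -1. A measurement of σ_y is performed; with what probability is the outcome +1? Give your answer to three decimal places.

|+y⟩ = (|0⟩ + i|1⟩)/√2, so ⟨+y|ψ⟩ = (2) / (√2·√34).
P = |2|² / 68 = 4/68.

0.059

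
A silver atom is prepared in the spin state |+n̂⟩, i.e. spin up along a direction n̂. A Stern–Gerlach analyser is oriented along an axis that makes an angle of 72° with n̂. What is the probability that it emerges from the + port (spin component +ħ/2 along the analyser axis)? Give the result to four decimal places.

0.6545

For spin-½, the probability of finding spin-up along an axis at angle θ to the initial spin direction is cos²(θ/2); spin-down is sin²(θ/2).
θ = 72°, so P = cos²(36°) ≈ 0.6545.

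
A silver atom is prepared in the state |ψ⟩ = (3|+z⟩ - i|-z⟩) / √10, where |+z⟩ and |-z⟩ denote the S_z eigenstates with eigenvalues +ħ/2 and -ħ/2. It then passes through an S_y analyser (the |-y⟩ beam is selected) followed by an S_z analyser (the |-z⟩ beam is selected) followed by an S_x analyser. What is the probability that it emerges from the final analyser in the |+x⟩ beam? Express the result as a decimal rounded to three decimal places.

First analyser (S_y): P(|-y⟩) = |⟨-y|ψ⟩|² = 16/20.
After stage 1 the state is |-y⟩; P(|-z⟩) = |⟨-z|-y⟩|² = 1/2.
After stage 2 the state is |-z⟩; P(|+x⟩) = |⟨+x|-z⟩|² = 1/2.
Joint probability = 16/20 × 1/2 × 1/2 = 0.200.

0.200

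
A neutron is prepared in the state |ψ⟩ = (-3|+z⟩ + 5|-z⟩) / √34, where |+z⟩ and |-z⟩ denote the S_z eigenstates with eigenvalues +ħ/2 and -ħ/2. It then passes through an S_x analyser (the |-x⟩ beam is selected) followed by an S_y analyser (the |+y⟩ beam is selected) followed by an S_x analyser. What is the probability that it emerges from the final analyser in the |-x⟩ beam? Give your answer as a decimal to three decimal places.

0.235

First analyser (S_x): P(|-x⟩) = |⟨-x|ψ⟩|² = 64/68.
After stage 1 the state is |-x⟩; P(|+y⟩) = |⟨+y|-x⟩|² = 1/2.
After stage 2 the state is |+y⟩; P(|-x⟩) = |⟨-x|+y⟩|² = 1/2.
Joint probability = 64/68 × 1/2 × 1/2 = 0.235.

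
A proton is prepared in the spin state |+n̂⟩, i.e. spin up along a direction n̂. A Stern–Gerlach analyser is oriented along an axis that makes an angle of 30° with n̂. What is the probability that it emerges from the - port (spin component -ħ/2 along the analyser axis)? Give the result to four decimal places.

For spin-½, the probability of finding spin-up along an axis at angle θ to the initial spin direction is cos²(θ/2); spin-down is sin²(θ/2).
θ = 30°, so P = sin²(15°) ≈ 0.0670.

0.0670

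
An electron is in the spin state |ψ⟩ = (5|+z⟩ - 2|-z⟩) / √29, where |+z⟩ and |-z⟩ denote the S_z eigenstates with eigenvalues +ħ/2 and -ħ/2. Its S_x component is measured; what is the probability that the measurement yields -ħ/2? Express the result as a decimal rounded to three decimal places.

0.845

|-x⟩ = (|+z⟩ - |-z⟩)/√2, so ⟨-x|ψ⟩ = (7) / (√2·√29).
P = |7|² / 58 = 49/58.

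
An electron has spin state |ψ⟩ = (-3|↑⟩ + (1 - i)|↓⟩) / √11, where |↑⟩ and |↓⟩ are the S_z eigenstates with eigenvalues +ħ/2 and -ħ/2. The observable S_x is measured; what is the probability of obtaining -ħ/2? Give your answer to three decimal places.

|-x⟩ = (|↑⟩ - |↓⟩)/√2, so ⟨-x|ψ⟩ = (-4 + i) / (√2·√11).
P = |-4 + i|² / 22 = 17/22.

0.773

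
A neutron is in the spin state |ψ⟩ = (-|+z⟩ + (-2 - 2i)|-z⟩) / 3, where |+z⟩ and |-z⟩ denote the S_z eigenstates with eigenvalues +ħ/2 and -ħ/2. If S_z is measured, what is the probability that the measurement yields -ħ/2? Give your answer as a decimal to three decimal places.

0.889

The -ħ/2 outcome corresponds to |-z⟩. Its amplitude in |ψ⟩ is (-2 - 2i)/3.
P = |-2 - 2i|² / 9 = 8/9.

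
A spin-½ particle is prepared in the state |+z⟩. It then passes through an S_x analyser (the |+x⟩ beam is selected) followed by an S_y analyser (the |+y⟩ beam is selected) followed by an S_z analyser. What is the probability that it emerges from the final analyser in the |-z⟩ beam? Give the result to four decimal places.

0.1250

First analyser (S_x): from |+z⟩, P(|+x⟩) = 1/2.
After stage 1 the state is |+x⟩; P(|+y⟩) = |⟨+y|+x⟩|² = 1/2.
After stage 2 the state is |+y⟩; P(|-z⟩) = |⟨-z|+y⟩|² = 1/2.
Joint probability = 1/2 × 1/2 × 1/2 = 0.1250.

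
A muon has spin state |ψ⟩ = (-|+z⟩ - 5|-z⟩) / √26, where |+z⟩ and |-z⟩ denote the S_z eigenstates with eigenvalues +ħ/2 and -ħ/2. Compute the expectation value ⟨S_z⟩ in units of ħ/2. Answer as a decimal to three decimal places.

⟨σ_z⟩ = |a|² - |b|² divided by |a|²+|b|², with a, b the |+z⟩, |-z⟩ amplitudes.
= (1 - 25)/26 = -24/26.
⟨S_z⟩ = (ħ/2)·⟨σ_z⟩.

-0.923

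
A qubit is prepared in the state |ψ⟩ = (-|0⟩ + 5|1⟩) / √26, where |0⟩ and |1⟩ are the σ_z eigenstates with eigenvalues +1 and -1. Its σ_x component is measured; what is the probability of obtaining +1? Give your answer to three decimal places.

0.308

|+x⟩ = (|0⟩ + |1⟩)/√2, so ⟨+x|ψ⟩ = (4) / (√2·√26).
P = |4|² / 52 = 16/52.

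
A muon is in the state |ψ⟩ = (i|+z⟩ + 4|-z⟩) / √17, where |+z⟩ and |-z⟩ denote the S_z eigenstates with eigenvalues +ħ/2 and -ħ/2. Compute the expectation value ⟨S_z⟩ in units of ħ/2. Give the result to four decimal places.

⟨σ_z⟩ = |a|² - |b|² divided by |a|²+|b|², with a, b the |+z⟩, |-z⟩ amplitudes.
= (1 - 16)/17 = -15/17.
⟨S_z⟩ = (ħ/2)·⟨σ_z⟩.

-0.8824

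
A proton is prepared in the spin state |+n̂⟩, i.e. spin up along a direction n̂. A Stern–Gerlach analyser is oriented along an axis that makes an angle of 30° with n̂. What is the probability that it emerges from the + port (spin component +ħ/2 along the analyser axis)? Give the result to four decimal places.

For spin-½, the probability of finding spin-up along an axis at angle θ to the initial spin direction is cos²(θ/2); spin-down is sin²(θ/2).
θ = 30°, so P = cos²(15°) ≈ 0.9330.

0.9330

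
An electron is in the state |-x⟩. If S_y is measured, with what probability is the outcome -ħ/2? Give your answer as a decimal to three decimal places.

0.500

In the S_z basis, |-x⟩ = (|↑⟩ - |↓⟩)/√2 and |-y⟩ = (|↑⟩ - i|↓⟩)/√2.
|⟨-y|-x⟩|² = 1/2.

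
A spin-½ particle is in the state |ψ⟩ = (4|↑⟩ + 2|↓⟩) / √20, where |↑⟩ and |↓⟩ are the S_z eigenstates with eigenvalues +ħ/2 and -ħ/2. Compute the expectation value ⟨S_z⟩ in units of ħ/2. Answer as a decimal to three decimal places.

⟨σ_z⟩ = |a|² - |b|² divided by |a|²+|b|², with a, b the |↑⟩, |↓⟩ amplitudes.
= (16 - 4)/20 = 12/20.
⟨S_z⟩ = (ħ/2)·⟨σ_z⟩.

0.600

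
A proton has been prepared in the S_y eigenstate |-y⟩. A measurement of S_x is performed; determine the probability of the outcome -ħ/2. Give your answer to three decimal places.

In the S_z basis, |-y⟩ = (|↑⟩ - i|↓⟩)/√2 and |-x⟩ = (|↑⟩ - |↓⟩)/√2.
|⟨-x|-y⟩|² = 1/2.

0.500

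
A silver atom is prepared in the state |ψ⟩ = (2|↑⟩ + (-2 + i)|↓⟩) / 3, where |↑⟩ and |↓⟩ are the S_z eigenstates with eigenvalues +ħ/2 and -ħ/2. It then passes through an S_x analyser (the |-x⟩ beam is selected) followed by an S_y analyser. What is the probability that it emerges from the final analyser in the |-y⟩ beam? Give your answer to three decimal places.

First analyser (S_x): P(|-x⟩) = |⟨-x|ψ⟩|² = 17/18.
After stage 1 the state is |-x⟩; P(|-y⟩) = |⟨-y|-x⟩|² = 1/2.
Joint probability = 17/18 × 1/2 = 0.472.

0.472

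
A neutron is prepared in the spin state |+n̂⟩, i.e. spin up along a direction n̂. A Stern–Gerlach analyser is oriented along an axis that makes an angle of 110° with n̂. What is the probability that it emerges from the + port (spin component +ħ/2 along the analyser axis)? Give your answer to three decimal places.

For spin-½, the probability of finding spin-up along an axis at angle θ to the initial spin direction is cos²(θ/2); spin-down is sin²(θ/2).
θ = 110°, so P = cos²(55°) ≈ 0.329.

0.329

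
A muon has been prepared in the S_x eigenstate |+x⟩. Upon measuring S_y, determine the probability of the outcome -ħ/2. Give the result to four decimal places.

In the S_z basis, |+x⟩ = (|+z⟩ + |-z⟩)/√2 and |-y⟩ = (|+z⟩ - i|-z⟩)/√2.
|⟨-y|+x⟩|² = 1/2.

0.5000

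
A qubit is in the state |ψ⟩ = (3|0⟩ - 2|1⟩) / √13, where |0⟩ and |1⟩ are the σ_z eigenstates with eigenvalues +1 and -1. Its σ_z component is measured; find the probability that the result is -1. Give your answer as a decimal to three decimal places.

0.308

The -1 outcome corresponds to |1⟩. Its amplitude in |ψ⟩ is -2/√13.
P = |-2|² / 13 = 4/13.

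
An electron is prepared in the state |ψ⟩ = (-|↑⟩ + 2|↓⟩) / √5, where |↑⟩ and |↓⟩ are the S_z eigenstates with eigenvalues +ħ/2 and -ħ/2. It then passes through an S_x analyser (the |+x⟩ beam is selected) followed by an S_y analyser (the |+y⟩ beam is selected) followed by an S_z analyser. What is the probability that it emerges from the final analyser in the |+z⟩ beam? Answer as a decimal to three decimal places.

First analyser (S_x): P(|+x⟩) = |⟨+x|ψ⟩|² = 1/10.
After stage 1 the state is |+x⟩; P(|+y⟩) = |⟨+y|+x⟩|² = 1/2.
After stage 2 the state is |+y⟩; P(|+z⟩) = |⟨+z|+y⟩|² = 1/2.
Joint probability = 1/10 × 1/2 × 1/2 = 0.025.

0.025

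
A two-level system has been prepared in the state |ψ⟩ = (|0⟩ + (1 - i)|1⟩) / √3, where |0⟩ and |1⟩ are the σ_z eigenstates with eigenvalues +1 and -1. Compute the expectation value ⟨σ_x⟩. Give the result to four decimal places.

0.6667

⟨σ_x⟩ = 2 Re(a* b)/(|a|²+|b|²) with a = 1, b = (1 - i).
a* b = (1 - i), so ⟨σ_x⟩ = 2/3.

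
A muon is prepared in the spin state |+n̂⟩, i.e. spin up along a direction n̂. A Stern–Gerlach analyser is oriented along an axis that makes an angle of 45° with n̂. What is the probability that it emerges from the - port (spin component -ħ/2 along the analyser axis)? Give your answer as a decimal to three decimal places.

For spin-½, the probability of finding spin-up along an axis at angle θ to the initial spin direction is cos²(θ/2); spin-down is sin²(θ/2).
θ = 45°, so P = sin²(22.5°) ≈ 0.146.

0.146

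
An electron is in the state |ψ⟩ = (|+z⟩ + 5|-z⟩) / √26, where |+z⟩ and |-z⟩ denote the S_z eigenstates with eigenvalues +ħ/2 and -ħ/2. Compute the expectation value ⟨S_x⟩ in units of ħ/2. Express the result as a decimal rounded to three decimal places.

⟨σ_x⟩ = 2 Re(a* b)/(|a|²+|b|²) with a = 1, b = 5.
a* b = 5, so ⟨σ_x⟩ = 10/26.
⟨S_x⟩ = (ħ/2)·⟨σ_x⟩.

0.385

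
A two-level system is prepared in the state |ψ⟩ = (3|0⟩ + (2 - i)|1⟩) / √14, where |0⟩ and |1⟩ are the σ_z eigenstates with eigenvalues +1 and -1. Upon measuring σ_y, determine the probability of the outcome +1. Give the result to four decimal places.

0.2857

|+y⟩ = (|0⟩ + i|1⟩)/√2, so ⟨+y|ψ⟩ = (2 - 2i) / (√2·√14).
P = |2 - 2i|² / 28 = 8/28.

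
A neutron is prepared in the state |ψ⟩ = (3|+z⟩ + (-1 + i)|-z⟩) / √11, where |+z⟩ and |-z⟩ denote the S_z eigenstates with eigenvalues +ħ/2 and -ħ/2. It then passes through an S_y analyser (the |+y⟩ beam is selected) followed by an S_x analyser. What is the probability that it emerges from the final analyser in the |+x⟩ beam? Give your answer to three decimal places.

First analyser (S_y): P(|+y⟩) = |⟨+y|ψ⟩|² = 17/22.
After stage 1 the state is |+y⟩; P(|+x⟩) = |⟨+x|+y⟩|² = 1/2.
Joint probability = 17/22 × 1/2 = 0.386.

0.386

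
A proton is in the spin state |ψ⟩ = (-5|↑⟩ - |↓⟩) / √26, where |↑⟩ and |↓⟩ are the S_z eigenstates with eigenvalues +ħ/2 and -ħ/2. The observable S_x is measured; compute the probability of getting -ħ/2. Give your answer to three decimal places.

|-x⟩ = (|↑⟩ - |↓⟩)/√2, so ⟨-x|ψ⟩ = (-4) / (√2·√26).
P = |-4|² / 52 = 16/52.

0.308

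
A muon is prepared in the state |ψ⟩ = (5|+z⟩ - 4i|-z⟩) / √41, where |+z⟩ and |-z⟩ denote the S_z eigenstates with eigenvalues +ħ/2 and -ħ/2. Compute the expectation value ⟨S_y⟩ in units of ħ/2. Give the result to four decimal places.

⟨σ_y⟩ = 2 Im(a* b)/(|a|²+|b|²) with a = 5, b = -4i.
a* b = -20i, so ⟨σ_y⟩ = -40/41.
⟨S_y⟩ = (ħ/2)·⟨σ_y⟩.

-0.9756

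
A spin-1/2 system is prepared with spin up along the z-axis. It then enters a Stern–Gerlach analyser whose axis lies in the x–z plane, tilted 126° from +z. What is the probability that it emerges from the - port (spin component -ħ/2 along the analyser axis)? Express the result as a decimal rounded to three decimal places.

0.794

For spin-½, the probability of finding spin-up along an axis at angle θ to the initial spin direction is cos²(θ/2); spin-down is sin²(θ/2).
θ = 126°, so P = sin²(63°) ≈ 0.794.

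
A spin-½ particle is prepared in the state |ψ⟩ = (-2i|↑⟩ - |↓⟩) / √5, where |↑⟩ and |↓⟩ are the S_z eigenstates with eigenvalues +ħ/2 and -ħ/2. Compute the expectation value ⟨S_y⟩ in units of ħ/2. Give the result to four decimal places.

-0.8000

⟨σ_y⟩ = 2 Im(a* b)/(|a|²+|b|²) with a = -2i, b = -1.
a* b = -2i, so ⟨σ_y⟩ = -4/5.
⟨S_y⟩ = (ħ/2)·⟨σ_y⟩.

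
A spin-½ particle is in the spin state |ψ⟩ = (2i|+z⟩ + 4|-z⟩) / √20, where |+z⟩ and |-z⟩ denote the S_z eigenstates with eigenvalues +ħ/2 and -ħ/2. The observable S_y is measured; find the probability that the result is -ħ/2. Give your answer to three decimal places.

|-y⟩ = (|+z⟩ - i|-z⟩)/√2, so ⟨-y|ψ⟩ = (6i) / (√2·√20).
P = |6i|² / 40 = 36/40.

0.900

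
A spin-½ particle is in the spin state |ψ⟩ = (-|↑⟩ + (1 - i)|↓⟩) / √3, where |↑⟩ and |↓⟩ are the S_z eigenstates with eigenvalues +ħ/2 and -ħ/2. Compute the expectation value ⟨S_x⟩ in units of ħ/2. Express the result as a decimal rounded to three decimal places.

-0.667

⟨σ_x⟩ = 2 Re(a* b)/(|a|²+|b|²) with a = -1, b = (1 - i).
a* b = (-1 + i), so ⟨σ_x⟩ = -2/3.
⟨S_x⟩ = (ħ/2)·⟨σ_x⟩.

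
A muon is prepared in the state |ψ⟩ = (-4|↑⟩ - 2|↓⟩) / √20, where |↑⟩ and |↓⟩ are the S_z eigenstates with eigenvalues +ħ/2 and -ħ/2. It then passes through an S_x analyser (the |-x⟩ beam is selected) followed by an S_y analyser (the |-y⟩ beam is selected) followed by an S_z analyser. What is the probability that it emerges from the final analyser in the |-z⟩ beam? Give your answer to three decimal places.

First analyser (S_x): P(|-x⟩) = |⟨-x|ψ⟩|² = 4/40.
After stage 1 the state is |-x⟩; P(|-y⟩) = |⟨-y|-x⟩|² = 1/2.
After stage 2 the state is |-y⟩; P(|-z⟩) = |⟨-z|-y⟩|² = 1/2.
Joint probability = 4/40 × 1/2 × 1/2 = 0.025.

0.025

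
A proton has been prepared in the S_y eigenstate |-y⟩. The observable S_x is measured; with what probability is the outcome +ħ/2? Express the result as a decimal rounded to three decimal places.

0.500

In the S_z basis, |-y⟩ = (|+z⟩ - i|-z⟩)/√2 and |+x⟩ = (|+z⟩ + |-z⟩)/√2.
|⟨+x|-y⟩|² = 1/2.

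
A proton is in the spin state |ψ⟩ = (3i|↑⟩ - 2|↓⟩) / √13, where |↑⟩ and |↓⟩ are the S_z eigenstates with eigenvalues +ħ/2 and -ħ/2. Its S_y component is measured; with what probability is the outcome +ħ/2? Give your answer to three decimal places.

|+y⟩ = (|↑⟩ + i|↓⟩)/√2, so ⟨+y|ψ⟩ = (5i) / (√2·√13).
P = |5i|² / 26 = 25/26.

0.962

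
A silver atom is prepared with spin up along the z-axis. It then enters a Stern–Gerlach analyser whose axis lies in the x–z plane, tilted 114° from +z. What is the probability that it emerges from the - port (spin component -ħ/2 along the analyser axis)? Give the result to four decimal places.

For spin-½, the probability of finding spin-up along an axis at angle θ to the initial spin direction is cos²(θ/2); spin-down is sin²(θ/2).
θ = 114°, so P = sin²(57°) ≈ 0.7034.

0.7034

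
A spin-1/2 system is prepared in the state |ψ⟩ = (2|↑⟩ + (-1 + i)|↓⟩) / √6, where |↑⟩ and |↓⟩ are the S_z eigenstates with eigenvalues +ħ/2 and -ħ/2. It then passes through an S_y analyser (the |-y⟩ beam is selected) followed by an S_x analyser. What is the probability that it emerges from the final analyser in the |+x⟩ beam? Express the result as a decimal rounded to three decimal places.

0.083

First analyser (S_y): P(|-y⟩) = |⟨-y|ψ⟩|² = 2/12.
After stage 1 the state is |-y⟩; P(|+x⟩) = |⟨+x|-y⟩|² = 1/2.
Joint probability = 2/12 × 1/2 = 0.083.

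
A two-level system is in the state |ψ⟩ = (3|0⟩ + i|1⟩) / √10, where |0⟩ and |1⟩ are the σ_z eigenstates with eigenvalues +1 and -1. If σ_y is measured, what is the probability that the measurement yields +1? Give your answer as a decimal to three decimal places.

|+y⟩ = (|0⟩ + i|1⟩)/√2, so ⟨+y|ψ⟩ = (4) / (√2·√10).
P = |4|² / 20 = 16/20.

0.800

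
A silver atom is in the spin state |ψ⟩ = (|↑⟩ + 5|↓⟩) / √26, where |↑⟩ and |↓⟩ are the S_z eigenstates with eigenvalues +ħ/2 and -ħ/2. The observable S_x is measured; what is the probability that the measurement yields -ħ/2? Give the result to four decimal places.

|-x⟩ = (|↑⟩ - |↓⟩)/√2, so ⟨-x|ψ⟩ = (-4) / (√2·√26).
P = |-4|² / 52 = 16/52.

0.3077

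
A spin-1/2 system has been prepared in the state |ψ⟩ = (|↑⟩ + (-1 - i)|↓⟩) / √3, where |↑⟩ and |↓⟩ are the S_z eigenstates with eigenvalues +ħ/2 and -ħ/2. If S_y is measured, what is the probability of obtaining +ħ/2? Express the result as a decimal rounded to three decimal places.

0.167

|+y⟩ = (|↑⟩ + i|↓⟩)/√2, so ⟨+y|ψ⟩ = (i) / (√2·√3).
P = |i|² / 6 = 1/6.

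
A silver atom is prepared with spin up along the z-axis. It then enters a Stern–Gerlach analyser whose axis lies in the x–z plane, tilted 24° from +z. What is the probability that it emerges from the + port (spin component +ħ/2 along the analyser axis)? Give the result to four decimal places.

0.9568

For spin-½, the probability of finding spin-up along an axis at angle θ to the initial spin direction is cos²(θ/2); spin-down is sin²(θ/2).
θ = 24°, so P = cos²(12°) ≈ 0.9568.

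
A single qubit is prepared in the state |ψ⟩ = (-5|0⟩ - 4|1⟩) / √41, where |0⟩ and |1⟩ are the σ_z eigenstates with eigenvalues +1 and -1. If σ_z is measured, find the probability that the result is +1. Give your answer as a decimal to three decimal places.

The +1 outcome corresponds to |0⟩. Its amplitude in |ψ⟩ is -5/√41.
P = |-5|² / 41 = 25/41.

0.610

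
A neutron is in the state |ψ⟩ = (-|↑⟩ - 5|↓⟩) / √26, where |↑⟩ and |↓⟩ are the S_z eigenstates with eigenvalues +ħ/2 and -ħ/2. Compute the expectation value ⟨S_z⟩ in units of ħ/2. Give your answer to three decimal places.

⟨σ_z⟩ = |a|² - |b|² divided by |a|²+|b|², with a, b the |↑⟩, |↓⟩ amplitudes.
= (1 - 25)/26 = -24/26.
⟨S_z⟩ = (ħ/2)·⟨σ_z⟩.

-0.923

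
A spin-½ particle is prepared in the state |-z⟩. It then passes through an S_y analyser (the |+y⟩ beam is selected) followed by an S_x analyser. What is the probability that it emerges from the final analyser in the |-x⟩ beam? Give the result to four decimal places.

First analyser (S_y): from |-z⟩, P(|+y⟩) = 1/2.
After stage 1 the state is |+y⟩; P(|-x⟩) = |⟨-x|+y⟩|² = 1/2.
Joint probability = 1/2 × 1/2 = 0.2500.

0.2500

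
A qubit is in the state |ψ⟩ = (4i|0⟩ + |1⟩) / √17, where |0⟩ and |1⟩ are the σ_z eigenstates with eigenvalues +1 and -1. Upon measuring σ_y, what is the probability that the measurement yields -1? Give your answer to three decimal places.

|-y⟩ = (|0⟩ - i|1⟩)/√2, so ⟨-y|ψ⟩ = (5i) / (√2·√17).
P = |5i|² / 34 = 25/34.

0.735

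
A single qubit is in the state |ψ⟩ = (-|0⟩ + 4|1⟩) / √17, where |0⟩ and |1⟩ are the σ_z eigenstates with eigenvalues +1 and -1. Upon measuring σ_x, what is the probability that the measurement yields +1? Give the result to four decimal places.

|+x⟩ = (|0⟩ + |1⟩)/√2, so ⟨+x|ψ⟩ = (3) / (√2·√17).
P = |3|² / 34 = 9/34.

0.2647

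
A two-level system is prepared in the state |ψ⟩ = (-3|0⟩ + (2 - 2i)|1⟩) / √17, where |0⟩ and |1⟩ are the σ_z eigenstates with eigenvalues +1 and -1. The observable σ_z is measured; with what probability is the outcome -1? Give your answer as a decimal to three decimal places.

0.471

The -1 outcome corresponds to |1⟩. Its amplitude in |ψ⟩ is (2 - 2i)/√17.
P = |2 - 2i|² / 17 = 8/17.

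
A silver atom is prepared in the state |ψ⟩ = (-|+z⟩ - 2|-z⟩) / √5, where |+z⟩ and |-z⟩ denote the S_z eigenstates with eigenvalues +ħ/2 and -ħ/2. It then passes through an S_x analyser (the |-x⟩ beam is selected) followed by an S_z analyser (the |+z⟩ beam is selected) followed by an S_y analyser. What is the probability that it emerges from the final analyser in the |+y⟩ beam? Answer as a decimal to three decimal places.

First analyser (S_x): P(|-x⟩) = |⟨-x|ψ⟩|² = 1/10.
After stage 1 the state is |-x⟩; P(|+z⟩) = |⟨+z|-x⟩|² = 1/2.
After stage 2 the state is |+z⟩; P(|+y⟩) = |⟨+y|+z⟩|² = 1/2.
Joint probability = 1/10 × 1/2 × 1/2 = 0.025.

0.025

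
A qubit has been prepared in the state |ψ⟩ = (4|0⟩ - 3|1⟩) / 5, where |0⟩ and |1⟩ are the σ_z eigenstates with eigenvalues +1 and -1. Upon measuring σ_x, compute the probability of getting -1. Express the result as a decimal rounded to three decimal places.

0.980

|-x⟩ = (|0⟩ - |1⟩)/√2, so ⟨-x|ψ⟩ = (7) / (√2·5).
P = |7|² / 50 = 49/50.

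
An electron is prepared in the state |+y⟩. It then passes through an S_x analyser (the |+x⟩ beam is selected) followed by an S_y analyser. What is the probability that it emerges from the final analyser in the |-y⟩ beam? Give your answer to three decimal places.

First analyser (S_x): from |+y⟩, P(|+x⟩) = 1/2.
After stage 1 the state is |+x⟩; P(|-y⟩) = |⟨-y|+x⟩|² = 1/2.
Joint probability = 1/2 × 1/2 = 0.250.

0.250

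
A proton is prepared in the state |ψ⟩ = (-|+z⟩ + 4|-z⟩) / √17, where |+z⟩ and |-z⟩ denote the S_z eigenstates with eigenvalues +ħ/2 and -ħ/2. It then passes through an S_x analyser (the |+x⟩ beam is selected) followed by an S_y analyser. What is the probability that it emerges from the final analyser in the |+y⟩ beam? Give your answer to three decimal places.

0.132

First analyser (S_x): P(|+x⟩) = |⟨+x|ψ⟩|² = 9/34.
After stage 1 the state is |+x⟩; P(|+y⟩) = |⟨+y|+x⟩|² = 1/2.
Joint probability = 9/34 × 1/2 = 0.132.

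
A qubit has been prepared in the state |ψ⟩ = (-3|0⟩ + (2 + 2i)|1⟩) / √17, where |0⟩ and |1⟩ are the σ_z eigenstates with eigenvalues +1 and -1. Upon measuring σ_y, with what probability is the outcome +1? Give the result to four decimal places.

0.1471

|+y⟩ = (|0⟩ + i|1⟩)/√2, so ⟨+y|ψ⟩ = (-1 - 2i) / (√2·√17).
P = |-1 - 2i|² / 34 = 5/34.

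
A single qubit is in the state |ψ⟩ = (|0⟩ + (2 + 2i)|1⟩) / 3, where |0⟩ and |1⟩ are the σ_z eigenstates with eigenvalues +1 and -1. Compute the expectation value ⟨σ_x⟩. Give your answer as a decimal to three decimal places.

⟨σ_x⟩ = 2 Re(a* b)/(|a|²+|b|²) with a = 1, b = (2 + 2i).
a* b = (2 + 2i), so ⟨σ_x⟩ = 4/9.

0.444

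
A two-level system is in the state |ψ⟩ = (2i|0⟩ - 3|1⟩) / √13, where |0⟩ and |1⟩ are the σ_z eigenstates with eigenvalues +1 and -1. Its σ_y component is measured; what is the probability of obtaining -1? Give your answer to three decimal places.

0.038

|-y⟩ = (|0⟩ - i|1⟩)/√2, so ⟨-y|ψ⟩ = (-i) / (√2·√13).
P = |-i|² / 26 = 1/26.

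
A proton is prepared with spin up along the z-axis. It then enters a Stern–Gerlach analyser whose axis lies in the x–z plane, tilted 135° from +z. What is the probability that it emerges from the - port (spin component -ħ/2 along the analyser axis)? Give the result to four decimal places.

0.8536

For spin-½, the probability of finding spin-up along an axis at angle θ to the initial spin direction is cos²(θ/2); spin-down is sin²(θ/2).
θ = 135°, so P = sin²(67.5°) ≈ 0.8536.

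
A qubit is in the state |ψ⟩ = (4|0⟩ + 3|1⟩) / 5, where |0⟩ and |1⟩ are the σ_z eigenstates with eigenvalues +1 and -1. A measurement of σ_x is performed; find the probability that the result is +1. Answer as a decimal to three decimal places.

|+x⟩ = (|0⟩ + |1⟩)/√2, so ⟨+x|ψ⟩ = (7) / (√2·5).
P = |7|² / 50 = 49/50.

0.980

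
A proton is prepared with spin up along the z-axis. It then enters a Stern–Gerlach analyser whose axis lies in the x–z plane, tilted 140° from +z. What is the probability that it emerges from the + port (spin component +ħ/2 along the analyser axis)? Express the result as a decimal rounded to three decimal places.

0.117

For spin-½, the probability of finding spin-up along an axis at angle θ to the initial spin direction is cos²(θ/2); spin-down is sin²(θ/2).
θ = 140°, so P = cos²(70°) ≈ 0.117.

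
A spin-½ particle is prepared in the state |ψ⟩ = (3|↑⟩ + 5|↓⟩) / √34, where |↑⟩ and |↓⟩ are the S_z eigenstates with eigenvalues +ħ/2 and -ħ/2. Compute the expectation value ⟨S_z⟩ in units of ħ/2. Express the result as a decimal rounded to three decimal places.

-0.471

⟨σ_z⟩ = |a|² - |b|² divided by |a|²+|b|², with a, b the |↑⟩, |↓⟩ amplitudes.
= (9 - 25)/34 = -16/34.
⟨S_z⟩ = (ħ/2)·⟨σ_z⟩.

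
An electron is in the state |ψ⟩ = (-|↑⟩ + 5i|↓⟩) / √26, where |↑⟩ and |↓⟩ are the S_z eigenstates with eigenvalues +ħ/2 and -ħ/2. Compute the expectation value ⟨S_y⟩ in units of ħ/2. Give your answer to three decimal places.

-0.385

⟨σ_y⟩ = 2 Im(a* b)/(|a|²+|b|²) with a = -1, b = 5i.
a* b = -5i, so ⟨σ_y⟩ = -10/26.
⟨S_y⟩ = (ħ/2)·⟨σ_y⟩.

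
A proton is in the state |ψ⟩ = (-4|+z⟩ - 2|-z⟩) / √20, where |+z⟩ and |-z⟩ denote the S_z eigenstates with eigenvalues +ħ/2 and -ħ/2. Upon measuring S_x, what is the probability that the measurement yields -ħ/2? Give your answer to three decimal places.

|-x⟩ = (|+z⟩ - |-z⟩)/√2, so ⟨-x|ψ⟩ = (-2) / (√2·√20).
P = |-2|² / 40 = 4/40.

0.100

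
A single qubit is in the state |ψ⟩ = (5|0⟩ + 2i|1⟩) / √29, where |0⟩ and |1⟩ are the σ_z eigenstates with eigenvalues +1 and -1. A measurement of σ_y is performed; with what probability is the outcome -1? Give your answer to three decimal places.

|-y⟩ = (|0⟩ - i|1⟩)/√2, so ⟨-y|ψ⟩ = (3) / (√2·√29).
P = |3|² / 58 = 9/58.

0.155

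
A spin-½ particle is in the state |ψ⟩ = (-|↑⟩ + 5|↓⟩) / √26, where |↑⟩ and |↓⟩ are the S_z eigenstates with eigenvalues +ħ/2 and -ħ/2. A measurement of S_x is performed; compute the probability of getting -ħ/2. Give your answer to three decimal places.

0.692

|-x⟩ = (|↑⟩ - |↓⟩)/√2, so ⟨-x|ψ⟩ = (-6) / (√2·√26).
P = |-6|² / 52 = 36/52.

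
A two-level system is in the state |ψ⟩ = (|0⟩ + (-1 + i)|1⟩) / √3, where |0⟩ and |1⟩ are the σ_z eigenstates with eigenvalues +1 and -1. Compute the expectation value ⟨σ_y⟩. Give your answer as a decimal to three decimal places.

0.667

⟨σ_y⟩ = 2 Im(a* b)/(|a|²+|b|²) with a = 1, b = (-1 + i).
a* b = (-1 + i), so ⟨σ_y⟩ = 2/3.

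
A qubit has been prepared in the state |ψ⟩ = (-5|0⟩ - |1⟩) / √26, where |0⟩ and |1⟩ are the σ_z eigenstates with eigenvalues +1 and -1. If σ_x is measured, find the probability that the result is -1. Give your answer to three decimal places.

|-x⟩ = (|0⟩ - |1⟩)/√2, so ⟨-x|ψ⟩ = (-4) / (√2·√26).
P = |-4|² / 52 = 16/52.

0.308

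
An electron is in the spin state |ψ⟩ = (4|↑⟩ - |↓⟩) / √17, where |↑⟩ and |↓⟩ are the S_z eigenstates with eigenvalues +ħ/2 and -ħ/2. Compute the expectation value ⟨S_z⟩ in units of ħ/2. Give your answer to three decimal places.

⟨σ_z⟩ = |a|² - |b|² divided by |a|²+|b|², with a, b the |↑⟩, |↓⟩ amplitudes.
= (16 - 1)/17 = 15/17.
⟨S_z⟩ = (ħ/2)·⟨σ_z⟩.

0.882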